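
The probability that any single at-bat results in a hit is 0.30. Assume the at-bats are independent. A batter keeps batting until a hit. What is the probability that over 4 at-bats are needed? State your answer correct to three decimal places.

Y = number of at-bats to the first success; geometric, p = 0.30.
P(Y > 4) = P(first 4 all fail) = (1−p)^4 = 0.24010

0.240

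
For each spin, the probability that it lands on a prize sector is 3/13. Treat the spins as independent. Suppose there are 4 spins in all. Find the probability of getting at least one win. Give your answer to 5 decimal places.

0.64987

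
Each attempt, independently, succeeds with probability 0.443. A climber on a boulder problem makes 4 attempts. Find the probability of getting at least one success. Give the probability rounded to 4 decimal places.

0.9037

P(at least one) = 1 − P(none) = 1 − (1 − 0.443)^4
= 1 − 0.096254 = 0.903746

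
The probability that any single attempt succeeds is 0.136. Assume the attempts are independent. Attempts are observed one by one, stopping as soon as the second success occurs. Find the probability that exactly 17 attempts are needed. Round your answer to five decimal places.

0.03303

Y = trial on which the second success occurs; negative binomial, r=2, p=0.136.
P(Y=17) = C(16,1) · p^2 · (1−p)^15
= 16 · 0.018496 · 0.11161 = 0.0330296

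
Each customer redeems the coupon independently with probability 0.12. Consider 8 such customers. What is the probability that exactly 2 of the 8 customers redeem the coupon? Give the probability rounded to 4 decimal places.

0.1872

X ~ Binomial(n=8, p=0.12).
P(X=2) = C(8,2) · p^2 · (1−p)^6
= 28 · 0.0144 · 0.4644 = 0.187248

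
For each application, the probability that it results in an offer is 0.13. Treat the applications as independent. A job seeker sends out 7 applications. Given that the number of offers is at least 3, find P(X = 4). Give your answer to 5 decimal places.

X ~ Binomial(7, 0.13). Want P(X=4 | X≥3) = P(X=4) / P(X≥3).
P(X=4) = C(7,4)·0.13^4·0.87^3 = 0.0065826
P(X≥3) = 1 − 0.3772548 − 0.3945998 − 0.1768896 = 0.0512558
Ratio = 0.0065826 / 0.0512558 = 0.1284270

0.12843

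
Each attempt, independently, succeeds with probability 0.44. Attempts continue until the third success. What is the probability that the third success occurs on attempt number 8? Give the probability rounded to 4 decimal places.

0.0985

Y = trial on which the third success occurs; negative binomial, r=3, p=0.44.
P(Y=8) = C(7,2) · p^3 · (1−p)^5
= 21 · 0.085184 · 0.055073 = 0.098518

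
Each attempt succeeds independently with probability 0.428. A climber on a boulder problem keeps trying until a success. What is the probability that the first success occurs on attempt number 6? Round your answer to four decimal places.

0.0262

Geometric (trials to first success), p = 0.428.
P(Y = 6) = (1−p)^5 · p = 0.061232 · 0.428 = 0.026207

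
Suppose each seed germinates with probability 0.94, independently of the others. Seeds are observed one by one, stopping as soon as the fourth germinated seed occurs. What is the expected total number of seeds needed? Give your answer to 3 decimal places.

Y = total seeds until the fourth success; negative binomial with r=4, p=0.94.
E[Y] = r / p = 4 / 0.94 = 4.25532

4.255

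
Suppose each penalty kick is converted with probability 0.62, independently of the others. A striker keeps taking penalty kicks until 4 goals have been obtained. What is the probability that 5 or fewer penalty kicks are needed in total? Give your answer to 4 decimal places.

0.3724

Finishing within 5 penalty kicks ⇔ at least 4 successes in the first 5. With X ~ Binomial(5, 0.62), P(Y ≤ 5) = 1 − P(X ≤ 3).
  k=0: C(5,0)·0.62^0·0.38^5 = 0.007924
  k=1: C(5,1)·0.62^1·0.38^4 = 0.064639
  k=2: C(5,2)·0.62^2·0.38^3 = 0.210928
  k=3: C(5,3)·0.62^3·0.38^2 = 0.344146
1 − 0.627636 = 0.372364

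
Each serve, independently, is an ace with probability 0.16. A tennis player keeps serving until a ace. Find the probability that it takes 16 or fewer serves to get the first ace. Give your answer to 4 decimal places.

Y = number of serves to the first success; geometric, p = 0.16.
P(Y ≤ 16) = 1 − (1−p)^16 = 1 − 0.061442 = 0.938558

0.9386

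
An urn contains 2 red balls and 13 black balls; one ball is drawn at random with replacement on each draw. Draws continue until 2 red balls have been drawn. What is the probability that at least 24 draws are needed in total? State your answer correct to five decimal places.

Needing more than 23 draws ⇔ fewer than 2 successes in the first 23. With X ~ Binomial(23, 0.133333), P(Y > 23) = P(X ≤ 1).
  k=0: C(23,0)·0.133333^0·0.866667^23 = 0.0372047
  k=1: C(23,1)·0.133333^1·0.866667^22 = 0.1316475
P(X ≤ 1) = 0.1688522

0.16885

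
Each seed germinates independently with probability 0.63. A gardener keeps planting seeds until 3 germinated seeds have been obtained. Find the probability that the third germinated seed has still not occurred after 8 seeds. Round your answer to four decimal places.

Needing more than 8 seeds ⇔ fewer than 3 successes in the first 8. With X ~ Binomial(8, 0.63), P(Y > 8) = P(X ≤ 2).
  k=0: C(8,0)·0.63^0·0.37^8 = 0.000351
  k=1: C(8,1)·0.63^1·0.37^7 = 0.004785
  k=2: C(8,2)·0.63^2·0.37^6 = 0.028513
P(X ≤ 2) = 0.033649

0.0336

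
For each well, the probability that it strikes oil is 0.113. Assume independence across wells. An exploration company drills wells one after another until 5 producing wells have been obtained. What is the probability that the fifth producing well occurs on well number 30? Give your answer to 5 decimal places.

Y = trial on which the fifth success occurs; negative binomial, r=5, p=0.113.
P(Y=30) = C(29,4) · p^5 · (1−p)^25
= 23751 · 1.8424e-05 · 0.049899 = 0.0218356

0.02184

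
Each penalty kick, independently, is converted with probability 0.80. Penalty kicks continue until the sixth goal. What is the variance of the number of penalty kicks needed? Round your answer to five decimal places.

1.87500

Y = total penalty kicks until the sixth success; negative binomial with r=6, p=0.80.
Var(Y) = r(1−p)/p² = 6·0.20 / 0.80² = 1.8750000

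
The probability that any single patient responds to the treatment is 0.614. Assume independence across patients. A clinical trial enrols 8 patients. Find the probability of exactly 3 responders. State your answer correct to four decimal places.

0.1111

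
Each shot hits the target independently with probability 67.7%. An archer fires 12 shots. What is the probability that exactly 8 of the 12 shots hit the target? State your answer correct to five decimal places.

X ~ Binomial(n=12, p=0.677).
P(X=8) = C(12,8) · p^8 · (1−p)^4
= 495 · 0.044128 · 0.010885 = 0.2377523

0.23775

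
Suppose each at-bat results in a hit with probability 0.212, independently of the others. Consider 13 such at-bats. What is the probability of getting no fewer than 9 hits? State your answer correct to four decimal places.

0.0003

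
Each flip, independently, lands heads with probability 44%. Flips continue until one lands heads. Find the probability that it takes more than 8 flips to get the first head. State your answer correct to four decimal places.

Y = number of flips to the first success; geometric, p = 0.44.
P(Y > 8) = P(first 8 all fail) = (1−p)^8 = 0.009672

0.0097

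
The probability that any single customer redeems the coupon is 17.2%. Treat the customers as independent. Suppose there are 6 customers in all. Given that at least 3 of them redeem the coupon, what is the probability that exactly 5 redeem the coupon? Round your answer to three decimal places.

0.011

X ~ Binomial(6, 0.172). Want P(X=5 | X≥3) = P(X=5) / P(X≥3).
P(X=5) = C(6,5)·0.172^5·0.828^1 = 0.00075
P(X≥3) = 1 − 0.32224 − 0.40163 − 0.20858 = 0.06754
Ratio = 0.00075 / 0.06754 = 0.01107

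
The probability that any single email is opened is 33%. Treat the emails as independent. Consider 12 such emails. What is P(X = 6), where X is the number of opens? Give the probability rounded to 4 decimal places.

0.1079

X ~ Binomial(n=12, p=0.33).
P(X=6) = C(12,6) · p^6 · (1−p)^6
= 924 · 0.0012915 · 0.090458 = 0.107945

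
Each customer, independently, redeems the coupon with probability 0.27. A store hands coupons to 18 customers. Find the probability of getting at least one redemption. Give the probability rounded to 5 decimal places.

P(at least one) = 1 − P(none) = 1 − (1 − 0.27)^18
= 1 − 0.0034659 = 0.9965341

0.99653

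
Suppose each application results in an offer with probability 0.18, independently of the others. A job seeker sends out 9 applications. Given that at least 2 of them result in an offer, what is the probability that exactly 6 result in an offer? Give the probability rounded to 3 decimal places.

X ~ Binomial(9, 0.18). Want P(X=6 | X≥2) = P(X=6) / P(X≥2).
P(X=6) = C(9,6)·0.18^6·0.82^3 = 0.00158
P(X≥2) = 1 − 0.16762 − 0.33115 = 0.50123
Ratio = 0.00158 / 0.50123 = 0.00314

0.003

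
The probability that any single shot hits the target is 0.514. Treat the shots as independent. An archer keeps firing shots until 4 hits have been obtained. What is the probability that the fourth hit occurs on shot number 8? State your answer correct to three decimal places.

Y = trial on which the fourth success occurs; negative binomial, r=4, p=0.514.
P(Y=8) = C(7,3) · p^4 · (1−p)^4
= 35 · 0.0698 · 0.055789 = 0.13629

0.136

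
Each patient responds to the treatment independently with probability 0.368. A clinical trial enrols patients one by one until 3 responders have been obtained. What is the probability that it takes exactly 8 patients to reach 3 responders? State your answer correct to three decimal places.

Y = trial on which the third success occurs; negative binomial, r=3, p=0.368.
P(Y=8) = C(7,2) · p^3 · (1−p)^5
= 21 · 0.049836 · 0.10083 = 0.10552

0.106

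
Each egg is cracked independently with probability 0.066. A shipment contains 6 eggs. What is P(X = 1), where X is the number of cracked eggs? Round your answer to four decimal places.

0.2815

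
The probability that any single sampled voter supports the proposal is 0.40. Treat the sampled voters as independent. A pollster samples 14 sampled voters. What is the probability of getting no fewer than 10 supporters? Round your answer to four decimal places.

X ~ Binomial(14, 0.40); P(X ≥ 10) = Σ C(14,k) p^k (1−p)^(14−k) over k:
  k=10: C(14,10)·0.40^10·0.60^4 = 0.013603
  k=11: C(14,11)·0.40^11·0.60^3 = 0.003298
  k=12: C(14,12)·0.40^12·0.60^2 = 0.000550
  k=13: C(14,13)·0.40^13·0.60^1 = 0.000056
  k=14: C(14,14)·0.40^14·0.60^0 = 0.000003
Total = 0.017510

0.0175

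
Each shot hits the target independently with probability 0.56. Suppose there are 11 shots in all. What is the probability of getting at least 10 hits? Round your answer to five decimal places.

0.01638

X ~ Binomial(11, 0.56); P(X ≥ 10) = Σ C(11,k) p^k (1−p)^(11−k) over k:
  k=10: C(11,10)·0.56^10·0.44^1 = 0.0146800
  k=11: C(11,11)·0.56^11·0.44^0 = 0.0016985
Total = 0.0163785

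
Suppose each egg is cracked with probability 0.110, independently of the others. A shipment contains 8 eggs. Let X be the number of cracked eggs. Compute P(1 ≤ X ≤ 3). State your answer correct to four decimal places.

X ~ Binomial(8, 0.11); P(1 ≤ X ≤ 3) = Σ C(8,k) p^k (1−p)^(8−k) over k:
  k=1: C(8,1)·0.11^1·0.89^7 = 0.389236
  k=2: C(8,2)·0.11^2·0.89^6 = 0.168377
  k=3: C(8,3)·0.11^3·0.89^5 = 0.041621
Total = 0.599234

0.5992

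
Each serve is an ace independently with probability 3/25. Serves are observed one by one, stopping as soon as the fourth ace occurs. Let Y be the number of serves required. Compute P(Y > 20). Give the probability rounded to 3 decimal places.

0.787

Needing more than 20 serves ⇔ fewer than 4 successes in the first 20. With X ~ Binomial(20, 0.12), P(Y > 20) = P(X ≤ 3).
  k=0: C(20,0)·0.12^0·0.88^20 = 0.07756
  k=1: C(20,1)·0.12^1·0.88^19 = 0.21153
  k=2: C(20,2)·0.12^2·0.88^18 = 0.27403
  k=3: C(20,3)·0.12^3·0.88^17 = 0.22421
P(X ≤ 3) = 0.78734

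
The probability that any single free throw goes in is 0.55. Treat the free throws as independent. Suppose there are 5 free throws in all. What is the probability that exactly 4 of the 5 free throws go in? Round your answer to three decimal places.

0.206

X ~ Binomial(n=5, p=0.55).
P(X=4) = C(5,4) · p^4 · (1−p)^1
= 5 · 0.091506 · 0.45 = 0.20589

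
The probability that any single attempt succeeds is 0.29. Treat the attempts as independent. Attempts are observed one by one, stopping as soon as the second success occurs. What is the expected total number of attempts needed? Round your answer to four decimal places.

Y = total attempts until the second success; negative binomial with r=2, p=0.29.
E[Y] = r / p = 2 / 0.29 = 6.896552

6.8966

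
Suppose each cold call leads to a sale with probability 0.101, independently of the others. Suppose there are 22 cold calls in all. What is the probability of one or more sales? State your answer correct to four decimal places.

P(at least one) = 1 − P(none) = 1 − (1 − 0.101)^22
= 1 − 0.096098 = 0.903902

0.9039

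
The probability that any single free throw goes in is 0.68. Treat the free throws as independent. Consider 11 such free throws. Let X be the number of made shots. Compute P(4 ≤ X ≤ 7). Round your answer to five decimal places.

0.48227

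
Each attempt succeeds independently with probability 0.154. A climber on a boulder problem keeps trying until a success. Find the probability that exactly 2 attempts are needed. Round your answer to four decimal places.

0.1303

Geometric (trials to first success), p = 0.154.
P(Y = 2) = (1−p)^1 · p = 0.846 · 0.154 = 0.130284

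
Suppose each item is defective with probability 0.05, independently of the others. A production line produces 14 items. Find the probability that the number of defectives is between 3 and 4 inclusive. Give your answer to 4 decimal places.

X ~ Binomial(14, 0.05); P(3 ≤ X ≤ 4) = Σ C(14,k) p^k (1−p)^(14−k) over k:
  k=3: C(14,3)·0.05^3·0.95^11 = 0.025880
  k=4: C(14,4)·0.05^4·0.95^10 = 0.003746
Total = 0.029626

0.0296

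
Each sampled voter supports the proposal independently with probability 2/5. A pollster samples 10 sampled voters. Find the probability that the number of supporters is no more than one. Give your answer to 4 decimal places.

0.0464

X ~ Binomial(10, 0.40); P(X ≤ 1) = Σ C(10,k) p^k (1−p)^(10−k) over k:
  k=0: C(10,0)·0.40^0·0.60^10 = 0.006047
  k=1: C(10,1)·0.40^1·0.60^9 = 0.040311
Total = 0.046357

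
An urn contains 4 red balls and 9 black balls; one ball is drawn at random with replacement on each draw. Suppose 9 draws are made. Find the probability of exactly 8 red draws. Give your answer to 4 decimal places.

0.0005

X ~ Binomial(n=9, p=0.307692).
P(X=8) = C(9,8) · p^8 · (1−p)^1
= 9 · 8.034e-05 · 0.69231 = 0.000501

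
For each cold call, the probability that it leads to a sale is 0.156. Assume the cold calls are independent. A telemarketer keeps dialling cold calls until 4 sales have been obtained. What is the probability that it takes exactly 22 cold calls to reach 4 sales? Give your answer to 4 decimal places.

Y = trial on which the fourth success occurs; negative binomial, r=4, p=0.156.
P(Y=22) = C(21,3) · p^4 · (1−p)^18
= 1330 · 0.00059224 · 0.047224 = 0.037198

0.0372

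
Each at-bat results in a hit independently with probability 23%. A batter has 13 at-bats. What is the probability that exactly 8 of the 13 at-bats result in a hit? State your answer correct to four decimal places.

0.0027

X ~ Binomial(n=13, p=0.23).
P(X=8) = C(13,8) · p^8 · (1−p)^5
= 1287 · 7.8311e-06 · 0.27068 = 0.002728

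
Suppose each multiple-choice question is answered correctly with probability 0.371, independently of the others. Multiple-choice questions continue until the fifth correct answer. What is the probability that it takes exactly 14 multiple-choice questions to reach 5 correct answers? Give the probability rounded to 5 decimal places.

0.07745

Y = trial on which the fifth success occurs; negative binomial, r=5, p=0.371.
P(Y=14) = C(13,4) · p^5 · (1−p)^9
= 715 · 0.0070286 · 0.015412 = 0.0774518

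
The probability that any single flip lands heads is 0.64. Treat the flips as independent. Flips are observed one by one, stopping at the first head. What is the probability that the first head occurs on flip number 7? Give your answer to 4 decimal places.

Geometric (trials to first success), p = 0.64.
P(Y = 7) = (1−p)^6 · p = 0.0021768 · 0.64 = 0.001393

0.0014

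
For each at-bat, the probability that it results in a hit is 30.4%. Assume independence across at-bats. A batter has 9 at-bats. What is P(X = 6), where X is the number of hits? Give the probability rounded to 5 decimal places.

X ~ Binomial(n=9, p=0.304).
P(X=6) = C(9,6) · p^6 · (1−p)^3
= 84 · 0.0007893 · 0.33715 = 0.0223537

0.02235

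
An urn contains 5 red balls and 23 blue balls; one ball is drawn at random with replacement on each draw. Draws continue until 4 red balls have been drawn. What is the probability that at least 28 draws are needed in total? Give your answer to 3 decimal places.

Needing more than 27 draws ⇔ fewer than 4 successes in the first 27. With X ~ Binomial(27, 0.178571), P(Y > 27) = P(X ≤ 3).
  k=0: C(27,0)·0.178571^0·0.821429^27 = 0.00494
  k=1: C(27,1)·0.178571^1·0.821429^26 = 0.02897
  k=2: C(27,2)·0.178571^2·0.821429^25 = 0.08188
  k=3: C(27,3)·0.178571^3·0.821429^24 = 0.14833
P(X ≤ 3) = 0.26412

0.264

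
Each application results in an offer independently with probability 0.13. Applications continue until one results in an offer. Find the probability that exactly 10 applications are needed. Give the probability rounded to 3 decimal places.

0.037

Geometric (trials to first success), p = 0.13.
P(Y = 10) = (1−p)^9 · p = 0.28554 · 0.13 = 0.03712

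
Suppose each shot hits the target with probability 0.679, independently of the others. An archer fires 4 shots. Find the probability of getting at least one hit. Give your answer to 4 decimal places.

0.9894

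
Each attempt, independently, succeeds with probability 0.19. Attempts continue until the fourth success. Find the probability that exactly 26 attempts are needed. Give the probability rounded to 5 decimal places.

Y = trial on which the fourth success occurs; negative binomial, r=4, p=0.19.
P(Y=26) = C(25,3) · p^4 · (1−p)^22
= 2300 · 0.0013032 · 0.0096977 = 0.0290678

0.02907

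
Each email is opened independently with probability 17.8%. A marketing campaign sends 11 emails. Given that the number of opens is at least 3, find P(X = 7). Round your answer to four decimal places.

X ~ Binomial(11, 0.178). Want P(X=7 | X≥3) = P(X=7) / P(X≥3).
P(X=7) = C(11,7)·0.178^7·0.822^4 = 0.000853
P(X≥3) = 1 − 0.115768 − 0.275760 − 0.298572 = 0.309900
Ratio = 0.000853 / 0.309900 = 0.002752

0.0028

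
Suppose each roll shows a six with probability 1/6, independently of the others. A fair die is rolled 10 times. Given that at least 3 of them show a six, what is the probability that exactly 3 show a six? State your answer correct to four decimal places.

X ~ Binomial(10, 0.166667). Want P(X=3 | X≥3) = P(X=3) / P(X≥3).
P(X=3) = C(10,3)·0.166667^3·0.833333^7 = 0.155045
P(X≥3) = 1 − 0.161506 − 0.323011 − 0.290710 = 0.224773
Ratio = 0.155045 / 0.224773 = 0.689786

0.6898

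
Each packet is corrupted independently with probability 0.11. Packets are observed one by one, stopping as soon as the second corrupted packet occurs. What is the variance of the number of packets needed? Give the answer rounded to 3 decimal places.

Y = total packets until the second success; negative binomial with r=2, p=0.11.
Var(Y) = r(1−p)/p² = 2·0.89 / 0.11² = 147.10744

147.107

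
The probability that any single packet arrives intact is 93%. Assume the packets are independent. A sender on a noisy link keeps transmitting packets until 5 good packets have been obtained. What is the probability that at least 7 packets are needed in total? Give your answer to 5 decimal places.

0.06082

Needing more than 6 packets ⇔ fewer than 5 successes in the first 6. With X ~ Binomial(6, 0.93), P(Y > 6) = P(X ≤ 4).
  k=0: C(6,0)·0.93^0·0.07^6 = 0.0000001
  k=1: C(6,1)·0.93^1·0.07^5 = 0.0000094
  k=2: C(6,2)·0.93^2·0.07^4 = 0.0003115
  k=3: C(6,3)·0.93^3·0.07^3 = 0.0055179
  k=4: C(6,4)·0.93^4·0.07^2 = 0.0549818
P(X ≤ 4) = 0.0608207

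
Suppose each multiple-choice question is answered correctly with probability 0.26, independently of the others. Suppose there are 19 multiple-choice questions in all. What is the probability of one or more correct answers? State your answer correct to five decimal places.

P(at least one) = 1 − P(none) = 1 − (1 − 0.26)^19
= 1 − 0.0032764 = 0.9967236

0.99672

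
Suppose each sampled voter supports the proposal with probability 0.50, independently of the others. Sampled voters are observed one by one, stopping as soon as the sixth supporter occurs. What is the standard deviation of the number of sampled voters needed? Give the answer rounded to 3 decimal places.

Y = total sampled voters until the sixth success; negative binomial with r=6, p=0.50.
SD(Y) = √[r(1−p)/p²] = √(12.00000) = 3.46410

3.464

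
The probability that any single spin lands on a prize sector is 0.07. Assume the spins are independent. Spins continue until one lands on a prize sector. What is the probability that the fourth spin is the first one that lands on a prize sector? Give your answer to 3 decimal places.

0.056

Geometric (trials to first success), p = 0.07.
P(Y = 4) = (1−p)^3 · p = 0.80436 · 0.07 = 0.05630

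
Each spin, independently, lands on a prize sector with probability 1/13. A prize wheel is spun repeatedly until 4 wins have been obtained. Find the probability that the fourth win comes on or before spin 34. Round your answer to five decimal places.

Finishing within 34 spins ⇔ at least 4 successes in the first 34. With X ~ Binomial(34, 0.076923), P(Y ≤ 34) = 1 − P(X ≤ 3).
  k=0: C(34,0)·0.076923^0·0.923077^34 = 0.0657792
  k=1: C(34,1)·0.076923^1·0.923077^33 = 0.1863743
  k=2: C(34,2)·0.076923^2·0.923077^32 = 0.2562647
  k=3: C(34,3)·0.076923^3·0.923077^31 = 0.2277908
1 − 0.7362090 = 0.2637910

0.26379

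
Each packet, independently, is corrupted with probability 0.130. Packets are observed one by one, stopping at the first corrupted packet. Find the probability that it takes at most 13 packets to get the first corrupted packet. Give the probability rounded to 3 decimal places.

0.836

Y = number of packets to the first success; geometric, p = 0.13.
P(Y ≤ 13) = 1 − (1−p)^13 = 1 − 0.16359 = 0.83641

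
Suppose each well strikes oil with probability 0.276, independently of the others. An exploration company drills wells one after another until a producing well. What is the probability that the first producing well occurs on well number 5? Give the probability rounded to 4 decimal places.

Geometric (trials to first success), p = 0.276.
P(Y = 5) = (1−p)^4 · p = 0.27476 · 0.276 = 0.075834

0.0758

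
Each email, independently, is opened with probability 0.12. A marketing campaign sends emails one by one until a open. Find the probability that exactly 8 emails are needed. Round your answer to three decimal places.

Geometric (trials to first success), p = 0.12.
P(Y = 8) = (1−p)^7 · p = 0.40868 · 0.12 = 0.04904

0.049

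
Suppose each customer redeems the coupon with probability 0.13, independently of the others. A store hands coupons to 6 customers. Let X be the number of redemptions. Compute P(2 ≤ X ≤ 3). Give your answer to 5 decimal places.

0.17416

X ~ Binomial(6, 0.13); P(2 ≤ X ≤ 3) = Σ C(6,k) p^k (1−p)^(6−k) over k:
  k=2: C(6,2)·0.13^2·0.87^4 = 0.1452295
  k=3: C(6,3)·0.13^3·0.87^3 = 0.0289346
Total = 0.1741642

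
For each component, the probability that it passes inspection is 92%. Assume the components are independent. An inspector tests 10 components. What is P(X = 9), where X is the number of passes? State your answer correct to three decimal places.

0.378

X ~ Binomial(n=10, p=0.92).
P(X=9) = C(10,9) · p^9 · (1−p)^1
= 10 · 0.47216 · 0.08 = 0.37773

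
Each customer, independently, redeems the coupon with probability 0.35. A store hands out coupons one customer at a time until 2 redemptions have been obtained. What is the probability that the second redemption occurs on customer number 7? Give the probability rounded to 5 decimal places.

0.08528

Y = trial on which the second success occurs; negative binomial, r=2, p=0.35.
P(Y=7) = C(6,1) · p^2 · (1−p)^5
= 6 · 0.1225 · 0.11603 = 0.0852814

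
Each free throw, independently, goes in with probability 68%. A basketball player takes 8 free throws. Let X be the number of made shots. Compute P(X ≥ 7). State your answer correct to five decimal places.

0.21782

X ~ Binomial(8, 0.68); P(X ≥ 7) = Σ C(8,k) p^k (1−p)^(8−k) over k:
  k=7: C(8,7)·0.68^7·0.32^1 = 0.1721085
  k=8: C(8,8)·0.68^8·0.32^0 = 0.0457163
Total = 0.2178248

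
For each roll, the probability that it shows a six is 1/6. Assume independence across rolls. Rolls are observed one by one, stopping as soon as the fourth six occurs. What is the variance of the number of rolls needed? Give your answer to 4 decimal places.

Y = total rolls until the fourth success; negative binomial with r=4, p=0.166667.
Var(Y) = r(1−p)/p² = 4·0.833333 / 0.166667² = 120.000000

120.0000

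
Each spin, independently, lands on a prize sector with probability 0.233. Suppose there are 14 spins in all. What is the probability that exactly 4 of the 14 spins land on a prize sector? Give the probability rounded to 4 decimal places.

X ~ Binomial(n=14, p=0.233).
P(X=4) = C(14,4) · p^4 · (1−p)^10
= 1001 · 0.0029473 · 0.070462 = 0.207879

0.2079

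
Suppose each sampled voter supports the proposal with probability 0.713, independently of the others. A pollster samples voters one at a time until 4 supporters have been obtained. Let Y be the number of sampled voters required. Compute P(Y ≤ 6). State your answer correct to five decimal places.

0.76800

Finishing within 6 sampled voters ⇔ at least 4 successes in the first 6. With X ~ Binomial(6, 0.713), P(Y ≤ 6) = 1 − P(X ≤ 3).
  k=0: C(6,0)·0.713^0·0.287^6 = 0.0005588
  k=1: C(6,1)·0.713^1·0.287^5 = 0.0083301
  k=2: C(6,2)·0.713^2·0.287^4 = 0.0517366
  k=3: C(6,3)·0.713^3·0.287^3 = 0.1713737
1 − 0.2319993 = 0.7680007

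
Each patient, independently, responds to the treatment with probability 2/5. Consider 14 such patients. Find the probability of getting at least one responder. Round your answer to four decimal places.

0.9992

P(at least one) = 1 − P(none) = 1 − (1 − 0.40)^14
= 1 − 0.000784 = 0.999216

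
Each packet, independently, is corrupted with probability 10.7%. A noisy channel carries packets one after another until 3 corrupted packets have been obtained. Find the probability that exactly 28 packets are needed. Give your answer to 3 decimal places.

Y = trial on which the third success occurs; negative binomial, r=3, p=0.107.
P(Y=28) = C(27,2) · p^3 · (1−p)^25
= 351 · 0.001225 · 0.059059 = 0.02539

0.025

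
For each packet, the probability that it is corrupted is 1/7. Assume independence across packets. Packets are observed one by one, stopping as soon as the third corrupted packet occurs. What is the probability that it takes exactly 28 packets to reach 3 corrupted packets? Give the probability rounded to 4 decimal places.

0.0217

Y = trial on which the third success occurs; negative binomial, r=3, p=0.142857.
P(Y=28) = C(27,2) · p^3 · (1−p)^25
= 351 · 0.0029155 · 0.0212 = 0.021694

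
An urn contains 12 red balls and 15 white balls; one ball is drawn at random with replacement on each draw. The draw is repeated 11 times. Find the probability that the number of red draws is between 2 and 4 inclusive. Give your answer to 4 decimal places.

X ~ Binomial(11, 0.444444); P(2 ≤ X ≤ 4) = Σ C(11,k) p^k (1−p)^(11−k) over k:
  k=2: C(11,2)·0.444444^2·0.555556^9 = 0.054770
  k=3: C(11,3)·0.444444^3·0.555556^8 = 0.131449
  k=4: C(11,4)·0.444444^4·0.555556^7 = 0.210318
Total = 0.396537

0.3965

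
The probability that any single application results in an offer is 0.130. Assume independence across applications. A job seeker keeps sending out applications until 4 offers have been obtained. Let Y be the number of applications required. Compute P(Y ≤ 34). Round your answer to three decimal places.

0.661

Finishing within 34 applications ⇔ at least 4 successes in the first 34. With X ~ Binomial(34, 0.13), P(Y ≤ 34) = 1 − P(X ≤ 3).
  k=0: C(34,0)·0.13^0·0.87^34 = 0.00878
  k=1: C(34,1)·0.13^1·0.87^33 = 0.04462
  k=2: C(34,2)·0.13^2·0.87^32 = 0.11002
  k=3: C(34,3)·0.13^3·0.87^31 = 0.17536
1 − 0.33878 = 0.66122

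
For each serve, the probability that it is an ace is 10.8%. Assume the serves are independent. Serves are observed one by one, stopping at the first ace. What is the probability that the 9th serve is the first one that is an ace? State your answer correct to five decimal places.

Geometric (trials to first success), p = 0.108.
P(Y = 9) = (1−p)^8 · p = 0.40079 · 0.108 = 0.0432855

0.04329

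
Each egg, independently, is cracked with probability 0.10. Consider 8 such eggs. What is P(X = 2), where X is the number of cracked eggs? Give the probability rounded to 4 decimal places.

X ~ Binomial(n=8, p=0.10).
P(X=2) = C(8,2) · p^2 · (1−p)^6
= 28 · 0.01 · 0.53144 = 0.148803

0.1488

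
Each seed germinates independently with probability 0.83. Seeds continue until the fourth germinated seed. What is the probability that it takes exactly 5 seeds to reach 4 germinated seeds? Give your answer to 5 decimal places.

0.32272

Y = trial on which the fourth success occurs; negative binomial, r=4, p=0.83.
P(Y=5) = C(4,3) · p^4 · (1−p)^1
= 4 · 0.47458 · 0.17 = 0.3227166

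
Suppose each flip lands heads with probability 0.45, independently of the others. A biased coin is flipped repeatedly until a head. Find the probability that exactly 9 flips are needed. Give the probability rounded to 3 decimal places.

0.004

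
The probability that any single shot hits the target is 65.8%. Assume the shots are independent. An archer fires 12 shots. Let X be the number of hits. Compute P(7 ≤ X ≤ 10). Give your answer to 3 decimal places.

0.757

X ~ Binomial(12, 0.658); P(7 ≤ X ≤ 10) = Σ C(12,k) p^k (1−p)^(12−k) over k:
  k=7: C(12,7)·0.658^7·0.342^5 = 0.19790
  k=8: C(12,8)·0.658^8·0.342^4 = 0.23797
  k=9: C(12,9)·0.658^9·0.342^3 = 0.20349
  k=10: C(12,10)·0.658^10·0.342^2 = 0.11745
Total = 0.75680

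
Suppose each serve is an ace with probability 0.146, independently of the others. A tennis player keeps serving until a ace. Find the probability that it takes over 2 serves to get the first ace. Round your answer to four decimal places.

Y = number of serves to the first success; geometric, p = 0.146.
P(Y > 2) = P(first 2 all fail) = (1−p)^2 = 0.729316

0.7293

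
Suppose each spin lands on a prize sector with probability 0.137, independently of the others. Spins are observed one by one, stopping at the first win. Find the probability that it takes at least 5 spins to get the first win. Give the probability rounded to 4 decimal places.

0.5547

Y = number of spins to the first success; geometric, p = 0.137.
P(Y > 4) = P(first 4 all fail) = (1−p)^4 = 0.554681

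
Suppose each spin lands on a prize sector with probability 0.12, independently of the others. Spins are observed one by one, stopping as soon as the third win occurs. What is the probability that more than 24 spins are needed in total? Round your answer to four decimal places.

Needing more than 24 spins ⇔ fewer than 3 successes in the first 24. With X ~ Binomial(24, 0.12), P(Y > 24) = P(X ≤ 2).
  k=0: C(24,0)·0.12^0·0.88^24 = 0.046514
  k=1: C(24,1)·0.12^1·0.88^23 = 0.152228
  k=2: C(24,2)·0.12^2·0.88^22 = 0.238721
P(X ≤ 2) = 0.437463

0.4375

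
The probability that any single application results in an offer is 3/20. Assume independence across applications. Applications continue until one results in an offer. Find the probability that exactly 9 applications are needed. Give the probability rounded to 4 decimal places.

0.0409

Geometric (trials to first success), p = 0.15.
P(Y = 9) = (1−p)^8 · p = 0.27249 · 0.15 = 0.040874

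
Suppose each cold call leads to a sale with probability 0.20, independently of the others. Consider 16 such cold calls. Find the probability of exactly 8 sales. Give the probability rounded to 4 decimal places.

0.0055

X ~ Binomial(n=16, p=0.20).
P(X=8) = C(16,8) · p^8 · (1−p)^8
= 12870 · 2.56e-06 · 0.16777 = 0.005528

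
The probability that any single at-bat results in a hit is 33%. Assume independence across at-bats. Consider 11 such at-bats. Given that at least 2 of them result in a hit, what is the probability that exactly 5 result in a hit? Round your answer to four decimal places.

X ~ Binomial(11, 0.33). Want P(X=5 | X≥2) = P(X=5) / P(X≥2).
P(X=5) = C(11,5)·0.33^5·0.67^6 = 0.163554
P(X≥2) = 1 − 0.012213 − 0.066169 = 0.921618
Ratio = 0.163554 / 0.921618 = 0.177464

0.1775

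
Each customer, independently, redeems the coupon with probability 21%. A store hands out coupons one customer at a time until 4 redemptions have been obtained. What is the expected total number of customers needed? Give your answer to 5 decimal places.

19.04762

Y = total customers until the fourth success; negative binomial with r=4, p=0.21.
E[Y] = r / p = 4 / 0.21 = 19.0476190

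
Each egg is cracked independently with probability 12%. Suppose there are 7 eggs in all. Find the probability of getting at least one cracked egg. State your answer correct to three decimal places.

0.591

P(at least one) = 1 − P(none) = 1 − (1 − 0.12)^7
= 1 − 0.40868 = 0.59132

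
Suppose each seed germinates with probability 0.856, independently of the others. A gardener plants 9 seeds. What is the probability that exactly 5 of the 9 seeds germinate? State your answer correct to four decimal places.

0.0249

X ~ Binomial(n=9, p=0.856).
P(X=5) = C(9,5) · p^5 · (1−p)^4
= 126 · 0.45959 · 0.00042998 = 0.024899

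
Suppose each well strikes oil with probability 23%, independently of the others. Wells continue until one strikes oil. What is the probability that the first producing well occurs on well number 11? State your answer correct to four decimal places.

Geometric (trials to first success), p = 0.23.
P(Y = 11) = (1−p)^10 · p = 0.073267 · 0.23 = 0.016851

0.0169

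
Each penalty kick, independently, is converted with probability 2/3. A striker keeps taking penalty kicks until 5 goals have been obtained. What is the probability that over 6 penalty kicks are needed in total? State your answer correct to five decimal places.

0.64883

Needing more than 6 penalty kicks ⇔ fewer than 5 successes in the first 6. With X ~ Binomial(6, 0.666667), P(Y > 6) = P(X ≤ 4).
  k=0: C(6,0)·0.666667^0·0.333333^6 = 0.0013717
  k=1: C(6,1)·0.666667^1·0.333333^5 = 0.0164609
  k=2: C(6,2)·0.666667^2·0.333333^4 = 0.0823045
  k=3: C(6,3)·0.666667^3·0.333333^3 = 0.2194787
  k=4: C(6,4)·0.666667^4·0.333333^2 = 0.3292181
P(X ≤ 4) = 0.6488340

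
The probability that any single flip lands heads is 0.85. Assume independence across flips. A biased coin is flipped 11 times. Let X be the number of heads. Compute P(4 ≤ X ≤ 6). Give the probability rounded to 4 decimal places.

0.0159

X ~ Binomial(11, 0.85); P(4 ≤ X ≤ 6) = Σ C(11,k) p^k (1−p)^(11−k) over k:
  k=4: C(11,4)·0.85^4·0.15^7 = 0.000294
  k=5: C(11,5)·0.85^5·0.15^6 = 0.002335
  k=6: C(11,6)·0.85^6·0.15^5 = 0.013232
Total = 0.015861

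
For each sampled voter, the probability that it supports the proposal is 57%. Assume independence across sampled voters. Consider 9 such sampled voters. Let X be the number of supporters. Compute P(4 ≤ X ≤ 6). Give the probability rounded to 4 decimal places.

X ~ Binomial(9, 0.57); P(4 ≤ X ≤ 6) = Σ C(9,k) p^k (1−p)^(9−k) over k:
  k=4: C(9,4)·0.57^4·0.43^5 = 0.195529
  k=5: C(9,5)·0.57^5·0.43^4 = 0.259190
  k=6: C(9,6)·0.57^6·0.43^3 = 0.229052
Total = 0.683772

0.6838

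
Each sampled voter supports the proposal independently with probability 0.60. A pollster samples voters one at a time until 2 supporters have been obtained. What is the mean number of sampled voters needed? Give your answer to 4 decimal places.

3.3333

Y = total sampled voters until the second success; negative binomial with r=2, p=0.60.
E[Y] = r / p = 2 / 0.60 = 3.333333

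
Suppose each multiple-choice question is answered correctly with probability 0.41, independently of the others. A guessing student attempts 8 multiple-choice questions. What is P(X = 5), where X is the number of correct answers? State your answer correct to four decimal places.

X ~ Binomial(n=8, p=0.41).
P(X=5) = C(8,5) · p^5 · (1−p)^3
= 56 · 0.011586 · 0.20538 = 0.133249

0.1332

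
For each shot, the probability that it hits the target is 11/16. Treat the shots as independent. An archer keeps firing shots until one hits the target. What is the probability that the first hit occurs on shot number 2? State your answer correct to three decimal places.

Geometric (trials to first success), p = 0.6875.
P(Y = 2) = (1−p)^1 · p = 0.3125 · 0.6875 = 0.21484

0.215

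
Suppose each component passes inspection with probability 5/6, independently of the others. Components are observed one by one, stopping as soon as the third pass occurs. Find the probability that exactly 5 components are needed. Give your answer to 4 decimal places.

0.0965

Y = trial on which the third success occurs; negative binomial, r=3, p=0.833333.
P(Y=5) = C(4,2) · p^3 · (1−p)^2
= 6 · 0.5787 · 0.027778 = 0.096451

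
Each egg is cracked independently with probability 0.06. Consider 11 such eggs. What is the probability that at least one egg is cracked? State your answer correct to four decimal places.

P(at least one) = 1 − P(none) = 1 − (1 − 0.06)^11
= 1 − 0.506298 = 0.493702

0.4937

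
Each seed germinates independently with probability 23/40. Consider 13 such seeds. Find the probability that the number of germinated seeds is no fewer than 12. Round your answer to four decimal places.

X ~ Binomial(13, 0.575); P(X ≥ 12) = Σ C(13,k) p^k (1−p)^(13−k) over k:
  k=12: C(13,12)·0.575^12·0.425^1 = 0.007217
  k=13: C(13,13)·0.575^13·0.425^0 = 0.000751
Total = 0.007968

0.0080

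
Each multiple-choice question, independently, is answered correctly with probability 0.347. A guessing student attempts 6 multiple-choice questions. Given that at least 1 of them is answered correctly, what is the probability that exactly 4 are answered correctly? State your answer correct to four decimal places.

0.1005

X ~ Binomial(6, 0.347). Want P(X=4 | X≥1) = P(X=4) / P(X≥1).
P(X=4) = C(6,4)·0.347^4·0.653^2 = 0.092733
P(X≥1) = 1 − 0.077532 = 0.922468
Ratio = 0.092733 / 0.922468 = 0.100527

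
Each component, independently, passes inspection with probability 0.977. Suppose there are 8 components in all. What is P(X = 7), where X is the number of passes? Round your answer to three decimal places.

0.156

X ~ Binomial(n=8, p=0.977).
P(X=7) = C(8,7) · p^7 · (1−p)^1
= 8 · 0.84969 · 0.023 = 0.15634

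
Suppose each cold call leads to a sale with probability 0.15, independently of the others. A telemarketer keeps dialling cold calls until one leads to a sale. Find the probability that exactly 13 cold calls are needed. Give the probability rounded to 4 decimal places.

Geometric (trials to first success), p = 0.15.
P(Y = 13) = (1−p)^12 · p = 0.14224 · 0.15 = 0.021336

0.0213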